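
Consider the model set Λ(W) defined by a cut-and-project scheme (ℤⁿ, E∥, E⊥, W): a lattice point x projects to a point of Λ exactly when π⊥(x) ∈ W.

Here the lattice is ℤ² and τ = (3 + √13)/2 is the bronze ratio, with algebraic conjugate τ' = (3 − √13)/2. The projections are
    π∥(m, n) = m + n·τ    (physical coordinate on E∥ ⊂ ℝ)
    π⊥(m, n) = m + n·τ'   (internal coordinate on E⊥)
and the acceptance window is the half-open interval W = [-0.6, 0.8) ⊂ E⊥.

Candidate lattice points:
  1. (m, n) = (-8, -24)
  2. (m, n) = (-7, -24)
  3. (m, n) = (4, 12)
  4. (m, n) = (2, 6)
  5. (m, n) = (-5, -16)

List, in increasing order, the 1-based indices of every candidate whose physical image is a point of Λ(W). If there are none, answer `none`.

Numerically τ ≈ 3.3028 and τ' = −1/τ ≈ -0.3028.
candidate 1: (m,n)=(-8,-24) → π∥ = -8-24·τ ≈ -87.2666, π⊥ = -8-24·τ' ≈ -0.7334 ∉ [-0.6, 0.8) ⇒ out
candidate 2: (m,n)=(-7,-24) → π∥ = -7-24·τ ≈ -86.2666, π⊥ = -7-24·τ' ≈ 0.2666 ∈ [-0.6, 0.8) ⇒ IN Λ
candidate 3: (m,n)=(4,12) → π∥ = 4+12·τ ≈ 43.6333, π⊥ = 4+12·τ' ≈ 0.3667 ∈ [-0.6, 0.8) ⇒ IN Λ
candidate 4: (m,n)=(2,6) → π∥ = 2+6·τ ≈ 21.8167, π⊥ = 2+6·τ' ≈ 0.1833 ∈ [-0.6, 0.8) ⇒ IN Λ
candidate 5: (m,n)=(-5,-16) → π∥ = -5-16·τ ≈ -57.8444, π⊥ = -5-16·τ' ≈ -0.1556 ∈ [-0.6, 0.8) ⇒ IN Λ

2, 3, 4, 5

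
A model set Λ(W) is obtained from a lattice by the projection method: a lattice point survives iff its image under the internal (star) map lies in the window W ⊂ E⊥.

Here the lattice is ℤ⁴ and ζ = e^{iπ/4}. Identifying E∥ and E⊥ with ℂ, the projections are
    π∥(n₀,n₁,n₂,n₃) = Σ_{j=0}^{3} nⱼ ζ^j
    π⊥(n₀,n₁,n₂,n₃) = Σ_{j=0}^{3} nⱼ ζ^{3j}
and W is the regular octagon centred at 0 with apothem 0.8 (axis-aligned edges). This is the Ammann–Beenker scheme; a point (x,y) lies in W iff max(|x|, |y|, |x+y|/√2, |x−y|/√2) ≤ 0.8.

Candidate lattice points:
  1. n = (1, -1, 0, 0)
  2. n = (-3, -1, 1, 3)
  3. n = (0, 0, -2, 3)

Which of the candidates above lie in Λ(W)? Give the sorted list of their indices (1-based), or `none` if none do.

With ζ = e^{iπ/4} the internal vectors are ζ^0,ζ^3,ζ^6,ζ^9.
candidate 1: n = (1, -1, 0, 0) → π⊥ ≈ (+1.7071, -0.7071); max(|x|,|y|,|x±y|/√2) = 1.7071 > 0.8 ⇒ ∉ W
candidate 2: n = (-3, -1, 1, 3) → π⊥ ≈ (-0.1716, +0.4142); max(|x|,|y|,|x±y|/√2) = 0.4142 ≤ 0.8 ⇒ ∈ W
candidate 3: n = (0, 0, -2, 3) → π⊥ ≈ (+2.1213, +4.1213); max(|x|,|y|,|x±y|/√2) = 4.4142 > 0.8 ⇒ ∉ W

2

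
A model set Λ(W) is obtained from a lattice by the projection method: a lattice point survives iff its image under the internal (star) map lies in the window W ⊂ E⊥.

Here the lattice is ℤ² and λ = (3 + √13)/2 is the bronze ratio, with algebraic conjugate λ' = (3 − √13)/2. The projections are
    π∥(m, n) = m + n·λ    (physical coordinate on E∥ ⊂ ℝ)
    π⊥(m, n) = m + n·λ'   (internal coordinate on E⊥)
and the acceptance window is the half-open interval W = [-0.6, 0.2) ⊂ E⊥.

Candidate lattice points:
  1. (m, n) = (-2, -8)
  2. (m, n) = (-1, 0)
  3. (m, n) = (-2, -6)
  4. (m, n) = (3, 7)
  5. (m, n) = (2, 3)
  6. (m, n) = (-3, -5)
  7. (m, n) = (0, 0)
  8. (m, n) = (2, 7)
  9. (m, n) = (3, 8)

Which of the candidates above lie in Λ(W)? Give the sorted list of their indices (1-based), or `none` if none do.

λ' = (3−√13)/2 ≈ -0.3028.
#1 (-2,-8): internal coord -2 + (-8)·λ' = +0.4222; +0.4222 ∉ [-0.6, 0.2) → out
#2 (-1,0): internal coord -1 + (0)·λ' = -1.0000; -1.0000 ∉ [-0.6, 0.2) → out
#3 (-2,-6): internal coord -2 + (-6)·λ' = -0.1833; -0.1833 ∈ [-0.6, 0.2) → IN Λ
#4 (3,7): internal coord 3 + (7)·λ' = +0.8806; +0.8806 ∉ [-0.6, 0.2) → out
#5 (2,3): internal coord 2 + (3)·λ' = +1.0917; +1.0917 ∉ [-0.6, 0.2) → out
#6 (-3,-5): internal coord -3 + (-5)·λ' = -1.4861; -1.4861 ∉ [-0.6, 0.2) → out
#7 (0,0): internal coord 0 + (0)·λ' = +0.0000; +0.0000 ∈ [-0.6, 0.2) → IN Λ
#8 (2,7): internal coord 2 + (7)·λ' = -0.1194; -0.1194 ∈ [-0.6, 0.2) → IN Λ
#9 (3,8): internal coord 3 + (8)·λ' = +0.5778; +0.5778 ∉ [-0.6, 0.2) → out

3, 7, 8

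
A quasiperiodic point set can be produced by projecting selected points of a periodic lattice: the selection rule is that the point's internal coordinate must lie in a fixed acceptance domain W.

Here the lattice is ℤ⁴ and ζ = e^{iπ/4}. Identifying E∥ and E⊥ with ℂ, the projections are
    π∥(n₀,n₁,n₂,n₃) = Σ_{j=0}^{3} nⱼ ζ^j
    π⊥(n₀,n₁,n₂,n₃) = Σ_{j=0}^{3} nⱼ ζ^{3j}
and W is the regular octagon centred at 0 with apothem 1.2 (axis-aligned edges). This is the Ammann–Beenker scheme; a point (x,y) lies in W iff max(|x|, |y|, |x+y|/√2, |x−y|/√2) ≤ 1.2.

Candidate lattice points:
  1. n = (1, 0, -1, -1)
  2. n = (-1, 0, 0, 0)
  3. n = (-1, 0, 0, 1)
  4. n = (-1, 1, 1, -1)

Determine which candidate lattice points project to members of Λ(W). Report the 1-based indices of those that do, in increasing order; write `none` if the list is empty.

1, 2, 3

Internal map: ζ^{3j} for j=0..3 gives (1,0), (−√2/2,√2/2), (0,−1), (√2/2,√2/2).
candidate 1: n = (1, 0, -1, -1) → π⊥ ≈ (+0.2929, +0.2929); max(|x|,|y|,|x±y|/√2) = 0.4142 ≤ 1.2 ⇒ ∈ W
candidate 2: n = (-1, 0, 0, 0) → π⊥ ≈ (-1.0000, +0.0000); max(|x|,|y|,|x±y|/√2) = 1.0000 ≤ 1.2 ⇒ ∈ W
candidate 3: n = (-1, 0, 0, 1) → π⊥ ≈ (-0.2929, +0.7071); max(|x|,|y|,|x±y|/√2) = 0.7071 ≤ 1.2 ⇒ ∈ W
candidate 4: n = (-1, 1, 1, -1) → π⊥ ≈ (-2.4142, -1.0000); max(|x|,|y|,|x±y|/√2) = 2.4142 > 1.2 ⇒ ∉ W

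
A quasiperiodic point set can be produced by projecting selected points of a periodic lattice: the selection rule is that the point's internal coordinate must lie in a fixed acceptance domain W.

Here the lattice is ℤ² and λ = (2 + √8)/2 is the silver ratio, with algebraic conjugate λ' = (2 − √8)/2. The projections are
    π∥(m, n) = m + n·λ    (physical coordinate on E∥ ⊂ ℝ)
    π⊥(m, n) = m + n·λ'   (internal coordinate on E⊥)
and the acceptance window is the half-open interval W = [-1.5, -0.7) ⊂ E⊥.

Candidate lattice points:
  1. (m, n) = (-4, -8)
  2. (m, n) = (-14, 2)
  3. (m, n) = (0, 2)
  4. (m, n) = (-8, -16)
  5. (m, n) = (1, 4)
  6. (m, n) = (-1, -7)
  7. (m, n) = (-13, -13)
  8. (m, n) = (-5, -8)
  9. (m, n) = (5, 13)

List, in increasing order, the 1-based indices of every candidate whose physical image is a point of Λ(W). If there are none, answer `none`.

3, 4

Numerically λ ≈ 2.414214 and λ' = −1/λ ≈ -0.414214.
candidate 1: (m,n)=(-4,-8) → π∥ = -4-8·λ ≈ -23.313708, π⊥ = -4-8·λ' ≈ -0.686292 ∉ [-1.5, -0.7) ⇒ out
candidate 2: (m,n)=(-14,2) → π∥ = -14+2·λ ≈ -9.171573, π⊥ = -14+2·λ' ≈ -14.828427 ∉ [-1.5, -0.7) ⇒ out
candidate 3: (m,n)=(0,2) → π∥ = 0+2·λ ≈ 4.828427, π⊥ = 0+2·λ' ≈ -0.828427 ∈ [-1.5, -0.7) ⇒ IN Λ
candidate 4: (m,n)=(-8,-16) → π∥ = -8-16·λ ≈ -46.627417, π⊥ = -8-16·λ' ≈ -1.372583 ∈ [-1.5, -0.7) ⇒ IN Λ
candidate 5: (m,n)=(1,4) → π∥ = 1+4·λ ≈ 10.656854, π⊥ = 1+4·λ' ≈ -0.656854 ∉ [-1.5, -0.7) ⇒ out
candidate 6: (m,n)=(-1,-7) → π∥ = -1-7·λ ≈ -17.899495, π⊥ = -1-7·λ' ≈ 1.899495 ∉ [-1.5, -0.7) ⇒ out
candidate 7: (m,n)=(-13,-13) → π∥ = -13-13·λ ≈ -44.384776, π⊥ = -13-13·λ' ≈ -7.615224 ∉ [-1.5, -0.7) ⇒ out
candidate 8: (m,n)=(-5,-8) → π∥ = -5-8·λ ≈ -24.313708, π⊥ = -5-8·λ' ≈ -1.686292 ∉ [-1.5, -0.7) ⇒ out
candidate 9: (m,n)=(5,13) → π∥ = 5+13·λ ≈ 36.384776, π⊥ = 5+13·λ' ≈ -0.384776 ∉ [-1.5, -0.7) ⇒ out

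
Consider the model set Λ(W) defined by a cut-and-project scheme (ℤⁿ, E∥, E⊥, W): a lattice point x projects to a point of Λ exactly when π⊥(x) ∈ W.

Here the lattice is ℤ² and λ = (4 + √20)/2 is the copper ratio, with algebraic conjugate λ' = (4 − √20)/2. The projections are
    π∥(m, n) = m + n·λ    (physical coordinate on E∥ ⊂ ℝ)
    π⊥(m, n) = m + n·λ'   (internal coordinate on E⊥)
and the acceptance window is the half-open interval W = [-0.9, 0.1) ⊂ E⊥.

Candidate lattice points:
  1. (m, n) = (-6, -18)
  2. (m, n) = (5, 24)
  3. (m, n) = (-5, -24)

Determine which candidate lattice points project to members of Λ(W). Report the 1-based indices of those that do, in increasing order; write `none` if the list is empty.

2

λ' = (4−√20)/2 ≈ -0.23607.
candidate 1: (m,n)=(-6,-18) → π∥ = -6-18·λ ≈ -82.24922, π⊥ = -6-18·λ' ≈ -1.75078 ∉ [-0.9, 0.1) ⇒ out
candidate 2: (m,n)=(5,24) → π∥ = 5+24·λ ≈ 106.66563, π⊥ = 5+24·λ' ≈ -0.66563 ∈ [-0.9, 0.1) ⇒ IN Λ
candidate 3: (m,n)=(-5,-24) → π∥ = -5-24·λ ≈ -106.66563, π⊥ = -5-24·λ' ≈ 0.66563 ∉ [-0.9, 0.1) ⇒ out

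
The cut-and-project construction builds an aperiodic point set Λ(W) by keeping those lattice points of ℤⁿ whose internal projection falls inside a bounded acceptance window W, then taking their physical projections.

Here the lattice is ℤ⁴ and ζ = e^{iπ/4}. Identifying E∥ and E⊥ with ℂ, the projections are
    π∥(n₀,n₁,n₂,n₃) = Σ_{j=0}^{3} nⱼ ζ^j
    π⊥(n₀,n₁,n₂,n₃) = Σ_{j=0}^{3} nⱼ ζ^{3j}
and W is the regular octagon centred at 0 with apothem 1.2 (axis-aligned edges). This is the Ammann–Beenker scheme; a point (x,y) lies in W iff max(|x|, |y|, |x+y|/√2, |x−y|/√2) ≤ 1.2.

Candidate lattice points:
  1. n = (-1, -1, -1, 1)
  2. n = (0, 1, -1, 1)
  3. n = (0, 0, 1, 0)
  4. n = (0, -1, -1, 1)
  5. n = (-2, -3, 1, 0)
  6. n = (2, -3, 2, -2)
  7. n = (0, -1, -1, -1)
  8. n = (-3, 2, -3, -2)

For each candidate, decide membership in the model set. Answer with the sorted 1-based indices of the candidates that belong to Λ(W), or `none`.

1, 3, 7

With ζ = e^{iπ/4} the internal vectors are ζ^0,ζ^3,ζ^6,ζ^9.
#1 (-1, -1, -1, 1): internal (0.4142, 1.0000); octagon support 1.0000 vs apothem 1.2 → ∈ W
#2 (0, 1, -1, 1): internal (0.0000, 2.4142); octagon support 2.4142 vs apothem 1.2 → ∉ W
#3 (0, 0, 1, 0): internal (0.0000, -1.0000); octagon support 1.0000 vs apothem 1.2 → ∈ W
#4 (0, -1, -1, 1): internal (1.4142, 1.0000); octagon support 1.7071 vs apothem 1.2 → ∉ W
#5 (-2, -3, 1, 0): internal (0.1213, -3.1213); octagon support 3.1213 vs apothem 1.2 → ∉ W
#6 (2, -3, 2, -2): internal (2.7071, -5.5355); octagon support 5.8284 vs apothem 1.2 → ∉ W
#7 (0, -1, -1, -1): internal (0.0000, -0.4142); octagon support 0.4142 vs apothem 1.2 → ∈ W
#8 (-3, 2, -3, -2): internal (-5.8284, 3.0000); octagon support 6.2426 vs apothem 1.2 → ∉ W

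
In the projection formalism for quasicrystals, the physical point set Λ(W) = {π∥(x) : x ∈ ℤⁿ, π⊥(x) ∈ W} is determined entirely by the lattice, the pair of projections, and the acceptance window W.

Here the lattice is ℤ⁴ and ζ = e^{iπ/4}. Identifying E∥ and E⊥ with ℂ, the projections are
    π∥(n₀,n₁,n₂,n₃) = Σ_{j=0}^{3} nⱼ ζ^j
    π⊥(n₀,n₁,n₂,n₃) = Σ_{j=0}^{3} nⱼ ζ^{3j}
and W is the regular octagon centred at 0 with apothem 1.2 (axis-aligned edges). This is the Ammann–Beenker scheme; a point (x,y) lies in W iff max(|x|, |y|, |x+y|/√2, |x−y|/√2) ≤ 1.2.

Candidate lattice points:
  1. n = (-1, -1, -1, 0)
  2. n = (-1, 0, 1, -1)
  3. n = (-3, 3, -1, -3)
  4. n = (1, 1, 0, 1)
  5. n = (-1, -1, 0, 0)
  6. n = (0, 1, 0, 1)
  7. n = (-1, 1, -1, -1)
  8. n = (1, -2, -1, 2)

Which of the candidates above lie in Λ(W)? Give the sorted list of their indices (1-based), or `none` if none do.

π⊥(n) = n₀ + n₁ζ³ + n₂ζ⁶ + n₃ζ⁹ where ζ = e^{iπ/4}.
#1 (-1, -1, -1, 0): internal (-0.29289, 0.29289); octagon support 0.41421 vs apothem 1.2 → ∈ W
#2 (-1, 0, 1, -1): internal (-1.70711, -1.70711); octagon support 2.41421 vs apothem 1.2 → ∉ W
#3 (-3, 3, -1, -3): internal (-7.24264, 1.00000); octagon support 7.24264 vs apothem 1.2 → ∉ W
#4 (1, 1, 0, 1): internal (1.00000, 1.41421); octagon support 1.70711 vs apothem 1.2 → ∉ W
#5 (-1, -1, 0, 0): internal (-0.29289, -0.70711); octagon support 0.70711 vs apothem 1.2 → ∈ W
#6 (0, 1, 0, 1): internal (0.00000, 1.41421); octagon support 1.41421 vs apothem 1.2 → ∉ W
#7 (-1, 1, -1, -1): internal (-2.41421, 1.00000); octagon support 2.41421 vs apothem 1.2 → ∉ W
#8 (1, -2, -1, 2): internal (3.82843, 1.00000); octagon support 3.82843 vs apothem 1.2 → ∉ W

1, 5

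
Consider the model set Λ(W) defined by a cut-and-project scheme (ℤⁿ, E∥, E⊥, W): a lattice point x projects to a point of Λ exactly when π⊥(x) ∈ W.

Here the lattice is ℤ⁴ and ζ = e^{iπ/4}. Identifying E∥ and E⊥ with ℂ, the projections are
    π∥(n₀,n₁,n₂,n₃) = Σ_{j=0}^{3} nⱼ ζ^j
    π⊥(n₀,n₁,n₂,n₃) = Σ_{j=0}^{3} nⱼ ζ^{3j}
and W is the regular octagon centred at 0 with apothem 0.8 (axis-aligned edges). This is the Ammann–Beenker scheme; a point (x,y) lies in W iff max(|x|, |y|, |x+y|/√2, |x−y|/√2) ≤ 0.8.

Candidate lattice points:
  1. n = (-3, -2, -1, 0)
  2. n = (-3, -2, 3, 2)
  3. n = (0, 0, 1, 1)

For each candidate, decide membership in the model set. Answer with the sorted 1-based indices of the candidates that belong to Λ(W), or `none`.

3

With ζ = e^{iπ/4} the internal vectors are ζ^0,ζ^3,ζ^6,ζ^9.
#1 (-3, -2, -1, 0): internal (-1.58579, -0.41421); octagon support 1.58579 vs apothem 0.8 → ∉ W
#2 (-3, -2, 3, 2): internal (-0.17157, -3.00000); octagon support 3.00000 vs apothem 0.8 → ∉ W
#3 (0, 0, 1, 1): internal (0.70711, -0.29289); octagon support 0.70711 vs apothem 0.8 → ∈ W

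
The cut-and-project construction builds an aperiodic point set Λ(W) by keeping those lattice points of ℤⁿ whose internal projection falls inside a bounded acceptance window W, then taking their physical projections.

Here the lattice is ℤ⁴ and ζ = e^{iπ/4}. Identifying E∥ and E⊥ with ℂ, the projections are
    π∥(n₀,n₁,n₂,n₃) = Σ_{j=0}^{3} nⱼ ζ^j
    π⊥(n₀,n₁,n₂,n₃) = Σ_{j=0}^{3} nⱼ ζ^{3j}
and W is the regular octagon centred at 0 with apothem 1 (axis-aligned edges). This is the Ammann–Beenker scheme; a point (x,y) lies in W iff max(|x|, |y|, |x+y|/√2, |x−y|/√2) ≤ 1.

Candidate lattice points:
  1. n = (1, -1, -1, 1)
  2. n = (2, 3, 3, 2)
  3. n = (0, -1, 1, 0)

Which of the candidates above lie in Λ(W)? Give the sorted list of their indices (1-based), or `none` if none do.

π⊥(n) = n₀ + n₁ζ³ + n₂ζ⁶ + n₃ζ⁹ where ζ = e^{iπ/4}.
#1 (1, -1, -1, 1): internal (2.4142, 1.0000); octagon support 2.4142 vs apothem 1 → ∉ W
#2 (2, 3, 3, 2): internal (1.2929, 0.5355); octagon support 1.2929 vs apothem 1 → ∉ W
#3 (0, -1, 1, 0): internal (0.7071, -1.7071); octagon support 1.7071 vs apothem 1 → ∉ W

none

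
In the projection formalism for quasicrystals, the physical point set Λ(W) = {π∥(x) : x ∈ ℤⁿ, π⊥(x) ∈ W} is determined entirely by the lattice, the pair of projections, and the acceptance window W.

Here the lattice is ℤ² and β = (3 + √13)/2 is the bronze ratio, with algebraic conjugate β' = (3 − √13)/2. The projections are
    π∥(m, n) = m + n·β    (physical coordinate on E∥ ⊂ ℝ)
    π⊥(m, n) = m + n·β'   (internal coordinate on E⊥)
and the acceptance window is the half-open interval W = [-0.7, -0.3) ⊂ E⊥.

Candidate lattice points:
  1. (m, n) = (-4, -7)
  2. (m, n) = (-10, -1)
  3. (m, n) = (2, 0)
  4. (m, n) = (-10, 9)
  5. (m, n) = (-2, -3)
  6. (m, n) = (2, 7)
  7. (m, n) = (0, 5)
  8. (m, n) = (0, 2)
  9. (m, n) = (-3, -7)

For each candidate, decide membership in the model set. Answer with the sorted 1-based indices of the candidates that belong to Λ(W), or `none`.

8

Numerically β ≈ 3.3028 and β' = −1/β ≈ -0.3028.
candidate 1: (m,n)=(-4,-7) → π∥ = -4-7·β ≈ -27.1194, π⊥ = -4-7·β' ≈ -1.8806 ∉ [-0.7, -0.3) ⇒ out
candidate 2: (m,n)=(-10,-1) → π∥ = -10-1·β ≈ -13.3028, π⊥ = -10-1·β' ≈ -9.6972 ∉ [-0.7, -0.3) ⇒ out
candidate 3: (m,n)=(2,0) → π∥ = 2+0·β ≈ 2.0000, π⊥ = 2+0·β' ≈ 2.0000 ∉ [-0.7, -0.3) ⇒ out
candidate 4: (m,n)=(-10,9) → π∥ = -10+9·β ≈ 19.7250, π⊥ = -10+9·β' ≈ -12.7250 ∉ [-0.7, -0.3) ⇒ out
candidate 5: (m,n)=(-2,-3) → π∥ = -2-3·β ≈ -11.9083, π⊥ = -2-3·β' ≈ -1.0917 ∉ [-0.7, -0.3) ⇒ out
candidate 6: (m,n)=(2,7) → π∥ = 2+7·β ≈ 25.1194, π⊥ = 2+7·β' ≈ -0.1194 ∉ [-0.7, -0.3) ⇒ out
candidate 7: (m,n)=(0,5) → π∥ = 0+5·β ≈ 16.5139, π⊥ = 0+5·β' ≈ -1.5139 ∉ [-0.7, -0.3) ⇒ out
candidate 8: (m,n)=(0,2) → π∥ = 0+2·β ≈ 6.6056, π⊥ = 0+2·β' ≈ -0.6056 ∈ [-0.7, -0.3) ⇒ IN Λ
candidate 9: (m,n)=(-3,-7) → π∥ = -3-7·β ≈ -26.1194, π⊥ = -3-7·β' ≈ -0.8806 ∉ [-0.7, -0.3) ⇒ out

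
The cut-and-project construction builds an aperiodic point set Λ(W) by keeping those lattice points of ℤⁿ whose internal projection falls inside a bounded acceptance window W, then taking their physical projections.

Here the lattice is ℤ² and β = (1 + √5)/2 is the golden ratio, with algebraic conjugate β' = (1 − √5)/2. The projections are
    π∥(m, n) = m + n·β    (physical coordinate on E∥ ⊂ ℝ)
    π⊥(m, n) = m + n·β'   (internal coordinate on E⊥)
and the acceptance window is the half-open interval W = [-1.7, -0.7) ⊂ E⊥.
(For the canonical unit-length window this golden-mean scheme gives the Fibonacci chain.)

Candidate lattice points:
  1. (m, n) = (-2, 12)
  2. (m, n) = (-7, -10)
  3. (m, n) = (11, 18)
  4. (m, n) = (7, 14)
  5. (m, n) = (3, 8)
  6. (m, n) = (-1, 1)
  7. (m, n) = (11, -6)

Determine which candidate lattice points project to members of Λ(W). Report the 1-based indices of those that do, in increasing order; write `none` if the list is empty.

2, 4, 6

Compute β' = (1−√5)/2 = -0.618034, so π⊥(m,n) = m -0.618034·n.
candidate 1: (m,n)=(-2,12) → π∥ = -2+12·β ≈ 17.416408, π⊥ = -2+12·β' ≈ -9.416408 ∉ [-1.7, -0.7) ⇒ out
candidate 2: (m,n)=(-7,-10) → π∥ = -7-10·β ≈ -23.180340, π⊥ = -7-10·β' ≈ -0.819660 ∈ [-1.7, -0.7) ⇒ IN Λ
candidate 3: (m,n)=(11,18) → π∥ = 11+18·β ≈ 40.124612, π⊥ = 11+18·β' ≈ -0.124612 ∉ [-1.7, -0.7) ⇒ out
candidate 4: (m,n)=(7,14) → π∥ = 7+14·β ≈ 29.652476, π⊥ = 7+14·β' ≈ -1.652476 ∈ [-1.7, -0.7) ⇒ IN Λ
candidate 5: (m,n)=(3,8) → π∥ = 3+8·β ≈ 15.944272, π⊥ = 3+8·β' ≈ -1.944272 ∉ [-1.7, -0.7) ⇒ out
candidate 6: (m,n)=(-1,1) → π∥ = -1+1·β ≈ 0.618034, π⊥ = -1+1·β' ≈ -1.618034 ∈ [-1.7, -0.7) ⇒ IN Λ
candidate 7: (m,n)=(11,-6) → π∥ = 11-6·β ≈ 1.291796, π⊥ = 11-6·β' ≈ 14.708204 ∉ [-1.7, -0.7) ⇒ out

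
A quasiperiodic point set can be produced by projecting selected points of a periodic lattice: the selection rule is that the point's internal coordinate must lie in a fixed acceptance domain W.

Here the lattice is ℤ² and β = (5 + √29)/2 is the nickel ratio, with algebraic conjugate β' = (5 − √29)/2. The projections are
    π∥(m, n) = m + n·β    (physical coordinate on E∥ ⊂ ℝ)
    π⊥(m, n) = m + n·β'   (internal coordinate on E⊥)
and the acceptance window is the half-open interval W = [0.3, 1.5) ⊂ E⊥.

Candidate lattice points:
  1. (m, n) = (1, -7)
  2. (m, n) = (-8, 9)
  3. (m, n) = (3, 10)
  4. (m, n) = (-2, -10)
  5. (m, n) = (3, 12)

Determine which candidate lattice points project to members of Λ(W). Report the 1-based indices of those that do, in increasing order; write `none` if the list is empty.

3, 5

Compute β' = (5−√29)/2 = -0.192582, so π⊥(m,n) = m -0.192582·n.
candidate 1: (m,n)=(1,-7) → π∥ = 1-7·β ≈ -35.348077, π⊥ = 1-7·β' ≈ 2.348077 ∉ [0.3, 1.5) ⇒ out
candidate 2: (m,n)=(-8,9) → π∥ = -8+9·β ≈ 38.733242, π⊥ = -8+9·β' ≈ -9.733242 ∉ [0.3, 1.5) ⇒ out
candidate 3: (m,n)=(3,10) → π∥ = 3+10·β ≈ 54.925824, π⊥ = 3+10·β' ≈ 1.074176 ∈ [0.3, 1.5) ⇒ IN Λ
candidate 4: (m,n)=(-2,-10) → π∥ = -2-10·β ≈ -53.925824, π⊥ = -2-10·β' ≈ -0.074176 ∉ [0.3, 1.5) ⇒ out
candidate 5: (m,n)=(3,12) → π∥ = 3+12·β ≈ 65.310989, π⊥ = 3+12·β' ≈ 0.689011 ∈ [0.3, 1.5) ⇒ IN Λ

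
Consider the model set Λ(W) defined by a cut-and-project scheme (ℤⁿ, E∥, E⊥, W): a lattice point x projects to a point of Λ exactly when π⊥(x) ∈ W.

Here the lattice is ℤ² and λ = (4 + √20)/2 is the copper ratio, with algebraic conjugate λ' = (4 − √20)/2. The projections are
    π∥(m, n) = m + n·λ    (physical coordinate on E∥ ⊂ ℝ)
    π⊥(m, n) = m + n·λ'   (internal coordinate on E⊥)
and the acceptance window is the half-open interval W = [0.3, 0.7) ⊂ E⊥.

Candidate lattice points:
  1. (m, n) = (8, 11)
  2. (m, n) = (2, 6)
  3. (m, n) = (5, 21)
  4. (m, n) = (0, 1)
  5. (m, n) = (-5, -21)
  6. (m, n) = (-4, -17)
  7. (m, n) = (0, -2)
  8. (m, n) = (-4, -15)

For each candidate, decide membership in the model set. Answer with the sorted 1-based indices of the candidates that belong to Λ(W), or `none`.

2, 7

λ' = (4−√20)/2 ≈ -0.236068.
candidate 1: (m,n)=(8,11) → π∥ = 8+11·λ ≈ 54.596748, π⊥ = 8+11·λ' ≈ 5.403252 ∉ [0.3, 0.7) ⇒ out
candidate 2: (m,n)=(2,6) → π∥ = 2+6·λ ≈ 27.416408, π⊥ = 2+6·λ' ≈ 0.583592 ∈ [0.3, 0.7) ⇒ IN Λ
candidate 3: (m,n)=(5,21) → π∥ = 5+21·λ ≈ 93.957428, π⊥ = 5+21·λ' ≈ 0.042572 ∉ [0.3, 0.7) ⇒ out
candidate 4: (m,n)=(0,1) → π∥ = 0+1·λ ≈ 4.236068, π⊥ = 0+1·λ' ≈ -0.236068 ∉ [0.3, 0.7) ⇒ out
candidate 5: (m,n)=(-5,-21) → π∥ = -5-21·λ ≈ -93.957428, π⊥ = -5-21·λ' ≈ -0.042572 ∉ [0.3, 0.7) ⇒ out
candidate 6: (m,n)=(-4,-17) → π∥ = -4-17·λ ≈ -76.013156, π⊥ = -4-17·λ' ≈ 0.013156 ∉ [0.3, 0.7) ⇒ out
candidate 7: (m,n)=(0,-2) → π∥ = 0-2·λ ≈ -8.472136, π⊥ = 0-2·λ' ≈ 0.472136 ∈ [0.3, 0.7) ⇒ IN Λ
candidate 8: (m,n)=(-4,-15) → π∥ = -4-15·λ ≈ -67.541020, π⊥ = -4-15·λ' ≈ -0.458980 ∉ [0.3, 0.7) ⇒ out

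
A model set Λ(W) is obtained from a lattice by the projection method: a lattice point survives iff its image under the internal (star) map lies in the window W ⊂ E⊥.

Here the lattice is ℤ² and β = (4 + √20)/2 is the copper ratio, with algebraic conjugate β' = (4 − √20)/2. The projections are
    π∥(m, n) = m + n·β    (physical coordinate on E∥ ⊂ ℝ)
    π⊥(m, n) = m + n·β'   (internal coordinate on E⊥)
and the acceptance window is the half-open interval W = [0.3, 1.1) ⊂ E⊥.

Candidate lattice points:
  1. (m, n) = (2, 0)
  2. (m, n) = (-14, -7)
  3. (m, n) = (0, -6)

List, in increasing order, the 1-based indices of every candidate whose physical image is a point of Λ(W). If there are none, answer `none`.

none

Compute β' = (4−√20)/2 = -0.2361, so π⊥(m,n) = m -0.2361·n.
candidate 1: (m,n)=(2,0) → π∥ = 2+0·β ≈ 2.0000, π⊥ = 2+0·β' ≈ 2.0000 ∉ [0.3, 1.1) ⇒ out
candidate 2: (m,n)=(-14,-7) → π∥ = -14-7·β ≈ -43.6525, π⊥ = -14-7·β' ≈ -12.3475 ∉ [0.3, 1.1) ⇒ out
candidate 3: (m,n)=(0,-6) → π∥ = 0-6·β ≈ -25.4164, π⊥ = 0-6·β' ≈ 1.4164 ∉ [0.3, 1.1) ⇒ out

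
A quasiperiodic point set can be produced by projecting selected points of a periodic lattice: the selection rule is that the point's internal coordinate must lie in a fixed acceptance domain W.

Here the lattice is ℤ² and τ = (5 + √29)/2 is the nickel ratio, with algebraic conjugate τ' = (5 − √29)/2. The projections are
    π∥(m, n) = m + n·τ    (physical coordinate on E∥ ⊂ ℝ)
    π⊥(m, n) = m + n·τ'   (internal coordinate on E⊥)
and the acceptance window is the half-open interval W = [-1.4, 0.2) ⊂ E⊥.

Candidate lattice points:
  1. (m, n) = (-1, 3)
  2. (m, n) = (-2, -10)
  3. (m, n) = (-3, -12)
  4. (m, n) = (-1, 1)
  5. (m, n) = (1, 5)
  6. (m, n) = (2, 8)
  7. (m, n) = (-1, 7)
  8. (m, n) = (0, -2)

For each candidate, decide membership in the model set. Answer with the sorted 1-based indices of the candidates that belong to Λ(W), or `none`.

2, 3, 4, 5

τ' = (5−√29)/2 ≈ -0.19258.
[1] lift (-1,3): star map gives -1.57775; window check -1.4 ≤ -1.57775 < 0.2 is false → out
[2] lift (-2,-10): star map gives -0.07418; window check -1.4 ≤ -0.07418 < 0.2 is true → IN Λ
[3] lift (-3,-12): star map gives -0.68901; window check -1.4 ≤ -0.68901 < 0.2 is true → IN Λ
[4] lift (-1,1): star map gives -1.19258; window check -1.4 ≤ -1.19258 < 0.2 is true → IN Λ
[5] lift (1,5): star map gives 0.03709; window check -1.4 ≤ 0.03709 < 0.2 is true → IN Λ
[6] lift (2,8): star map gives 0.45934; window check -1.4 ≤ 0.45934 < 0.2 is false → out
[7] lift (-1,7): star map gives -2.34808; window check -1.4 ≤ -2.34808 < 0.2 is false → out
[8] lift (0,-2): star map gives 0.38516; window check -1.4 ≤ 0.38516 < 0.2 is false → out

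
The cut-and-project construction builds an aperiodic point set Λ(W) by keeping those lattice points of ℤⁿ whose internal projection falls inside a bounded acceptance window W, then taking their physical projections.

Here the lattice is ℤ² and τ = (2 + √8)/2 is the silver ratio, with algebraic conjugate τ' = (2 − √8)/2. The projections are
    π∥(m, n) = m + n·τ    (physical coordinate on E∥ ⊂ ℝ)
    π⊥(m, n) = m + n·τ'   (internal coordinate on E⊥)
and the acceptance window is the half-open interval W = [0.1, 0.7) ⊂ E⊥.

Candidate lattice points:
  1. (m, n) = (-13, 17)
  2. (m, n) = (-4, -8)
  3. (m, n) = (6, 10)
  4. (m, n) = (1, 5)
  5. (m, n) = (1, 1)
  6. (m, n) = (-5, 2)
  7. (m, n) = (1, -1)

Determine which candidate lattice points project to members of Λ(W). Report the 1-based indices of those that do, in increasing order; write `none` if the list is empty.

5

Numerically τ ≈ 2.41421 and τ' = −1/τ ≈ -0.41421.
#1 (-13,17): internal coord -13 + (17)·τ' = -20.04163; -20.04163 ∉ [0.1, 0.7) → out
#2 (-4,-8): internal coord -4 + (-8)·τ' = -0.68629; -0.68629 ∉ [0.1, 0.7) → out
#3 (6,10): internal coord 6 + (10)·τ' = +1.85786; +1.85786 ∉ [0.1, 0.7) → out
#4 (1,5): internal coord 1 + (5)·τ' = -1.07107; -1.07107 ∉ [0.1, 0.7) → out
#5 (1,1): internal coord 1 + (1)·τ' = +0.58579; +0.58579 ∈ [0.1, 0.7) → IN Λ
#6 (-5,2): internal coord -5 + (2)·τ' = -5.82843; -5.82843 ∉ [0.1, 0.7) → out
#7 (1,-1): internal coord 1 + (-1)·τ' = +1.41421; +1.41421 ∉ [0.1, 0.7) → out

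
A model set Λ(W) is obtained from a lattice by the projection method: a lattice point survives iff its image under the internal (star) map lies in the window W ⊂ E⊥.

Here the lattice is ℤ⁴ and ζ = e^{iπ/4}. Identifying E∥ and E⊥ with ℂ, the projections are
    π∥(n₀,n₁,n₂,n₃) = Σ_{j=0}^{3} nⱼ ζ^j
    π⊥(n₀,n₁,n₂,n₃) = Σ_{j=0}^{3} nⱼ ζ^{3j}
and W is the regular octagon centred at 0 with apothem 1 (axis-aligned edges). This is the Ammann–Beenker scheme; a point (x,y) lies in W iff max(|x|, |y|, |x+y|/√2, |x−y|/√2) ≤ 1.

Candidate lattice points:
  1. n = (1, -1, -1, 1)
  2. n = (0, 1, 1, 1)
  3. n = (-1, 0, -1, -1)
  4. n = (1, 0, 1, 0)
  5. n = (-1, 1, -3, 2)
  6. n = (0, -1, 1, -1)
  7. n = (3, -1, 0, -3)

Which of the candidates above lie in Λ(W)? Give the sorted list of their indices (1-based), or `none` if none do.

2

Internal map: ζ^{3j} for j=0..3 gives (1,0), (−√2/2,√2/2), (0,−1), (√2/2,√2/2).
candidate 1: n = (1, -1, -1, 1) → π⊥ ≈ (+2.414214, +1.000000); max(|x|,|y|,|x±y|/√2) = 2.414214 > 1 ⇒ ∉ W
candidate 2: n = (0, 1, 1, 1) → π⊥ ≈ (+0.000000, +0.414214); max(|x|,|y|,|x±y|/√2) = 0.414214 ≤ 1 ⇒ ∈ W
candidate 3: n = (-1, 0, -1, -1) → π⊥ ≈ (-1.707107, +0.292893); max(|x|,|y|,|x±y|/√2) = 1.707107 > 1 ⇒ ∉ W
candidate 4: n = (1, 0, 1, 0) → π⊥ ≈ (+1.000000, -1.000000); max(|x|,|y|,|x±y|/√2) = 1.414214 > 1 ⇒ ∉ W
candidate 5: n = (-1, 1, -3, 2) → π⊥ ≈ (-0.292893, +5.121320); max(|x|,|y|,|x±y|/√2) = 5.121320 > 1 ⇒ ∉ W
candidate 6: n = (0, -1, 1, -1) → π⊥ ≈ (+0.000000, -2.414214); max(|x|,|y|,|x±y|/√2) = 2.414214 > 1 ⇒ ∉ W
candidate 7: n = (3, -1, 0, -3) → π⊥ ≈ (+1.585786, -2.828427); max(|x|,|y|,|x±y|/√2) = 3.121320 > 1 ⇒ ∉ W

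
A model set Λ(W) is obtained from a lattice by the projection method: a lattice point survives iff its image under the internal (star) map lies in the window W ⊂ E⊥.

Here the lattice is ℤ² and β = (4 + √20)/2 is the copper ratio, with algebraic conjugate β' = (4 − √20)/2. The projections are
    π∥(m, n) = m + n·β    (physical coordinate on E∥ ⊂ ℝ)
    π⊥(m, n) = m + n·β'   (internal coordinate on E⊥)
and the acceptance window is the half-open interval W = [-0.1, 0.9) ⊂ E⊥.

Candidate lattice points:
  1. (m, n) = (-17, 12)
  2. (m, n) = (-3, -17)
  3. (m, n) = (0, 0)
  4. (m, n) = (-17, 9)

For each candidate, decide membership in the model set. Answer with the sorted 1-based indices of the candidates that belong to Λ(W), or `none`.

Compute β' = (4−√20)/2 = -0.23607, so π⊥(m,n) = m -0.23607·n.
[1] lift (-17,12): star map gives -19.83282; window check -0.1 ≤ -19.83282 < 0.9 is false → out
[2] lift (-3,-17): star map gives 1.01316; window check -0.1 ≤ 1.01316 < 0.9 is false → out
[3] lift (0,0): star map gives 0.00000; window check -0.1 ≤ 0.00000 < 0.9 is true → IN Λ
[4] lift (-17,9): star map gives -19.12461; window check -0.1 ≤ -19.12461 < 0.9 is false → out

3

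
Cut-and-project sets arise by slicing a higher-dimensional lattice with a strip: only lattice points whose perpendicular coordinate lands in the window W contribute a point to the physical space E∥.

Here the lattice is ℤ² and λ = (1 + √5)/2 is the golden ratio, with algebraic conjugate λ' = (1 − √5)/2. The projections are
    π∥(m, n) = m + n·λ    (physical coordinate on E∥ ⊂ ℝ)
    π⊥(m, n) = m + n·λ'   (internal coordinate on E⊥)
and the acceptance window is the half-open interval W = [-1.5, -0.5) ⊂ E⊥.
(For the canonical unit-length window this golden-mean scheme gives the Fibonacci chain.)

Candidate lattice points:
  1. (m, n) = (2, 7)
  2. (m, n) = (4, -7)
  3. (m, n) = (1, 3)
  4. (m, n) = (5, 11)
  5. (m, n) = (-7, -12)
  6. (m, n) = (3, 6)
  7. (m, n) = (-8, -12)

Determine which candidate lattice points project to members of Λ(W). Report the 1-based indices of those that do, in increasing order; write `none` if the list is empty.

Numerically λ ≈ 1.6180 and λ' = −1/λ ≈ -0.6180.
candidate 1: (m,n)=(2,7) → π∥ = 2+7·λ ≈ 13.3262, π⊥ = 2+7·λ' ≈ -2.3262 ∉ [-1.5, -0.5) ⇒ out
candidate 2: (m,n)=(4,-7) → π∥ = 4-7·λ ≈ -7.3262, π⊥ = 4-7·λ' ≈ 8.3262 ∉ [-1.5, -0.5) ⇒ out
candidate 3: (m,n)=(1,3) → π∥ = 1+3·λ ≈ 5.8541, π⊥ = 1+3·λ' ≈ -0.8541 ∈ [-1.5, -0.5) ⇒ IN Λ
candidate 4: (m,n)=(5,11) → π∥ = 5+11·λ ≈ 22.7984, π⊥ = 5+11·λ' ≈ -1.7984 ∉ [-1.5, -0.5) ⇒ out
candidate 5: (m,n)=(-7,-12) → π∥ = -7-12·λ ≈ -26.4164, π⊥ = -7-12·λ' ≈ 0.4164 ∉ [-1.5, -0.5) ⇒ out
candidate 6: (m,n)=(3,6) → π∥ = 3+6·λ ≈ 12.7082, π⊥ = 3+6·λ' ≈ -0.7082 ∈ [-1.5, -0.5) ⇒ IN Λ
candidate 7: (m,n)=(-8,-12) → π∥ = -8-12·λ ≈ -27.4164, π⊥ = -8-12·λ' ≈ -0.5836 ∈ [-1.5, -0.5) ⇒ IN Λ

3, 6, 7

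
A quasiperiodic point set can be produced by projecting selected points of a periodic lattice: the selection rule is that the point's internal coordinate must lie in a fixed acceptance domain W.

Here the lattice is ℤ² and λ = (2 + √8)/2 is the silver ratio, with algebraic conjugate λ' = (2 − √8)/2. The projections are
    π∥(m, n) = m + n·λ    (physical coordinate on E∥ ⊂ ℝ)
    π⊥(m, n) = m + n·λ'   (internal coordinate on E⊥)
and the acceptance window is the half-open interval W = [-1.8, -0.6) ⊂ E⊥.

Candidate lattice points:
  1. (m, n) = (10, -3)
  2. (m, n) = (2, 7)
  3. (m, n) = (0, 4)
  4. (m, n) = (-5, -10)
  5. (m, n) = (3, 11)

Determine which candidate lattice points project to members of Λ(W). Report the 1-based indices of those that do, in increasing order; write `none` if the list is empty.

2, 3, 4, 5

Numerically λ ≈ 2.41421 and λ' = −1/λ ≈ -0.41421.
[1] lift (10,-3): star map gives 11.24264; window check -1.8 ≤ 11.24264 < -0.6 is false → out
[2] lift (2,7): star map gives -0.89949; window check -1.8 ≤ -0.89949 < -0.6 is true → IN Λ
[3] lift (0,4): star map gives -1.65685; window check -1.8 ≤ -1.65685 < -0.6 is true → IN Λ
[4] lift (-5,-10): star map gives -0.85786; window check -1.8 ≤ -0.85786 < -0.6 is true → IN Λ
[5] lift (3,11): star map gives -1.55635; window check -1.8 ≤ -1.55635 < -0.6 is true → IN Λ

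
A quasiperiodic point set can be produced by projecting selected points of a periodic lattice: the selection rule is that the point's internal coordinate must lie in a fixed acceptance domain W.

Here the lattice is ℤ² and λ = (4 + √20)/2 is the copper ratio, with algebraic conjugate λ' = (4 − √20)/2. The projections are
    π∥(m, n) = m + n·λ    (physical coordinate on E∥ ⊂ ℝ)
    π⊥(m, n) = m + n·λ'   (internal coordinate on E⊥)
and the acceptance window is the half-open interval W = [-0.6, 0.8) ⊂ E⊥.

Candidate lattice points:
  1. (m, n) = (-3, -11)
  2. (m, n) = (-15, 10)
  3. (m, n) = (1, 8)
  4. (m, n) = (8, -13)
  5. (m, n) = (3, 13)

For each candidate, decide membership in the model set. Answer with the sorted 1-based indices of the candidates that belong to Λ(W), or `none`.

1, 5

Compute λ' = (4−√20)/2 = -0.2361, so π⊥(m,n) = m -0.2361·n.
[1] lift (-3,-11): star map gives -0.4033; window check -0.6 ≤ -0.4033 < 0.8 is true → IN Λ
[2] lift (-15,10): star map gives -17.3607; window check -0.6 ≤ -17.3607 < 0.8 is false → out
[3] lift (1,8): star map gives -0.8885; window check -0.6 ≤ -0.8885 < 0.8 is false → out
[4] lift (8,-13): star map gives 11.0689; window check -0.6 ≤ 11.0689 < 0.8 is false → out
[5] lift (3,13): star map gives -0.0689; window check -0.6 ≤ -0.0689 < 0.8 is true → IN Λ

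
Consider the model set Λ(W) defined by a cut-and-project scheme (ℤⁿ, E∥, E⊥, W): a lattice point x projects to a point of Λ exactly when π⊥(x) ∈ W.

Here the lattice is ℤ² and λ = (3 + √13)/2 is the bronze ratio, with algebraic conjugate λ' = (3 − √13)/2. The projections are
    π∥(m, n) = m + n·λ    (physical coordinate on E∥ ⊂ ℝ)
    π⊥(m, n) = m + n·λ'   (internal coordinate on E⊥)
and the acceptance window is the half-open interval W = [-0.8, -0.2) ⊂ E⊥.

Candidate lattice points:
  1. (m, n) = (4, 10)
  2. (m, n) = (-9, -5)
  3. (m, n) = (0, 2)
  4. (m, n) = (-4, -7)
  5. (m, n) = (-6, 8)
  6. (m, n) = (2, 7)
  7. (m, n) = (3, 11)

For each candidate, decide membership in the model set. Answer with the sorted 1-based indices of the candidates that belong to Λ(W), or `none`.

Compute λ' = (3−√13)/2 = -0.3028, so π⊥(m,n) = m -0.3028·n.
[1] lift (4,10): star map gives 0.9722; window check -0.8 ≤ 0.9722 < -0.2 is false → out
[2] lift (-9,-5): star map gives -7.4861; window check -0.8 ≤ -7.4861 < -0.2 is false → out
[3] lift (0,2): star map gives -0.6056; window check -0.8 ≤ -0.6056 < -0.2 is true → IN Λ
[4] lift (-4,-7): star map gives -1.8806; window check -0.8 ≤ -1.8806 < -0.2 is false → out
[5] lift (-6,8): star map gives -8.4222; window check -0.8 ≤ -8.4222 < -0.2 is false → out
[6] lift (2,7): star map gives -0.1194; window check -0.8 ≤ -0.1194 < -0.2 is false → out
[7] lift (3,11): star map gives -0.3305; window check -0.8 ≤ -0.3305 < -0.2 is true → IN Λ

3, 7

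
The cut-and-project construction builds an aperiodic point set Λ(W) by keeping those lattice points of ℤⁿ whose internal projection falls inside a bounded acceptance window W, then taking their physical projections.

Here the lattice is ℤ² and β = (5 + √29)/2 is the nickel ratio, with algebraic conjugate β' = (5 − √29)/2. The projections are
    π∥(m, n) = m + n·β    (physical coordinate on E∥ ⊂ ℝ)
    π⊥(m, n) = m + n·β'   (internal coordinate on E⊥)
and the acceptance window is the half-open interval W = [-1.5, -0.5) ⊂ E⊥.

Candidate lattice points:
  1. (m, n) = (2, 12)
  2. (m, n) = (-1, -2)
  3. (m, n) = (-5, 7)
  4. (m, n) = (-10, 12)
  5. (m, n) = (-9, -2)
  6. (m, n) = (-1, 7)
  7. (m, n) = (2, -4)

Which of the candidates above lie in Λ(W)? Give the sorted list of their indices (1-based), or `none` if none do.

Compute β' = (5−√29)/2 = -0.192582, so π⊥(m,n) = m -0.192582·n.
[1] lift (2,12): star map gives -0.310989; window check -1.5 ≤ -0.310989 < -0.5 is false → out
[2] lift (-1,-2): star map gives -0.614835; window check -1.5 ≤ -0.614835 < -0.5 is true → IN Λ
[3] lift (-5,7): star map gives -6.348077; window check -1.5 ≤ -6.348077 < -0.5 is false → out
[4] lift (-10,12): star map gives -12.310989; window check -1.5 ≤ -12.310989 < -0.5 is false → out
[5] lift (-9,-2): star map gives -8.614835; window check -1.5 ≤ -8.614835 < -0.5 is false → out
[6] lift (-1,7): star map gives -2.348077; window check -1.5 ≤ -2.348077 < -0.5 is false → out
[7] lift (2,-4): star map gives 2.770330; window check -1.5 ≤ 2.770330 < -0.5 is false → out

2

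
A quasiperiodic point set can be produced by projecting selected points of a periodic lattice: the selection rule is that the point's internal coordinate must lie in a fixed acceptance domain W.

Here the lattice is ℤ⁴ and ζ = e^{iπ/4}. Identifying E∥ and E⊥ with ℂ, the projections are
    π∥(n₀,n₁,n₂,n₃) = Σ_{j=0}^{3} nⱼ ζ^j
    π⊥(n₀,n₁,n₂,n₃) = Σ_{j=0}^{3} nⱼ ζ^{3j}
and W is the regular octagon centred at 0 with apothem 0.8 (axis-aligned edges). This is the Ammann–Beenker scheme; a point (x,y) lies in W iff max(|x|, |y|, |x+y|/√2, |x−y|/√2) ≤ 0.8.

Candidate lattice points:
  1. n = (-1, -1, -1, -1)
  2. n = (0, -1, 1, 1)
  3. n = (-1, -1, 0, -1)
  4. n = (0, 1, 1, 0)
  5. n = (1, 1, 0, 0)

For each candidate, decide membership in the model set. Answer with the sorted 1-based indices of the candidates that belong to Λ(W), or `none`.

With ζ = e^{iπ/4} the internal vectors are ζ^0,ζ^3,ζ^6,ζ^9.
#1 (-1, -1, -1, -1): internal (-1.0000, -0.4142); octagon support 1.0000 vs apothem 0.8 → ∉ W
#2 (0, -1, 1, 1): internal (1.4142, -1.0000); octagon support 1.7071 vs apothem 0.8 → ∉ W
#3 (-1, -1, 0, -1): internal (-1.0000, -1.4142); octagon support 1.7071 vs apothem 0.8 → ∉ W
#4 (0, 1, 1, 0): internal (-0.7071, -0.2929); octagon support 0.7071 vs apothem 0.8 → ∈ W
#5 (1, 1, 0, 0): internal (0.2929, 0.7071); octagon support 0.7071 vs apothem 0.8 → ∈ W

4, 5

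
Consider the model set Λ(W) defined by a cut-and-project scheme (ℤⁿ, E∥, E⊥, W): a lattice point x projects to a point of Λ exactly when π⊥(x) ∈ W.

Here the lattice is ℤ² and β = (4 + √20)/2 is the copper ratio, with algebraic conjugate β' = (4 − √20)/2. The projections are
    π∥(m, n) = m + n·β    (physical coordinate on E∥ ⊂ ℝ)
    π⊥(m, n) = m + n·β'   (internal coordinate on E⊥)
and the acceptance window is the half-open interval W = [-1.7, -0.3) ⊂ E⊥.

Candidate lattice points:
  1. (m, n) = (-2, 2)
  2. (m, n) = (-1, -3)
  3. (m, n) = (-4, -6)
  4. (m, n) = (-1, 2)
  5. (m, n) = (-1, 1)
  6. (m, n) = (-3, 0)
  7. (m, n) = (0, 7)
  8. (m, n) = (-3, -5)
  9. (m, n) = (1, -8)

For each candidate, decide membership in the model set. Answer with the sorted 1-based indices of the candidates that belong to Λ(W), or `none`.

4, 5, 7

Numerically β ≈ 4.2361 and β' = −1/β ≈ -0.2361.
#1 (-2,2): internal coord -2 + (2)·β' = -2.4721; -2.4721 ∉ [-1.7, -0.3) → out
#2 (-1,-3): internal coord -1 + (-3)·β' = -0.2918; -0.2918 ∉ [-1.7, -0.3) → out
#3 (-4,-6): internal coord -4 + (-6)·β' = -2.5836; -2.5836 ∉ [-1.7, -0.3) → out
#4 (-1,2): internal coord -1 + (2)·β' = -1.4721; -1.4721 ∈ [-1.7, -0.3) → IN Λ
#5 (-1,1): internal coord -1 + (1)·β' = -1.2361; -1.2361 ∈ [-1.7, -0.3) → IN Λ
#6 (-3,0): internal coord -3 + (0)·β' = -3.0000; -3.0000 ∉ [-1.7, -0.3) → out
#7 (0,7): internal coord 0 + (7)·β' = -1.6525; -1.6525 ∈ [-1.7, -0.3) → IN Λ
#8 (-3,-5): internal coord -3 + (-5)·β' = -1.8197; -1.8197 ∉ [-1.7, -0.3) → out
#9 (1,-8): internal coord 1 + (-8)·β' = +2.8885; +2.8885 ∉ [-1.7, -0.3) → out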